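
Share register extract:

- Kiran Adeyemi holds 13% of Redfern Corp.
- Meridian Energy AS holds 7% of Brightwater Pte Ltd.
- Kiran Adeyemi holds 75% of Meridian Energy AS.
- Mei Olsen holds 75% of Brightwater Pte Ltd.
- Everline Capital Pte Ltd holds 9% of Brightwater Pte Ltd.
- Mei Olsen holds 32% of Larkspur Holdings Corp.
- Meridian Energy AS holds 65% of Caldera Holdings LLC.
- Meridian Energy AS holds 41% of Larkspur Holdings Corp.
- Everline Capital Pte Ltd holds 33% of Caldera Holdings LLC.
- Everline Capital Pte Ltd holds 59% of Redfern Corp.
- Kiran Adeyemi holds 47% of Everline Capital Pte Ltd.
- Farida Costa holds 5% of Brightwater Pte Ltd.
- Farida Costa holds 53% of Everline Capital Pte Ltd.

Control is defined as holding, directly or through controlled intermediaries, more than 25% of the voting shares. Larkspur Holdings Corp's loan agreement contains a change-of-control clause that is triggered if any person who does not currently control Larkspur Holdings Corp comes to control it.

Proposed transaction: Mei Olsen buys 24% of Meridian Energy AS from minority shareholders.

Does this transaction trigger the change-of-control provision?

The purchase changes only Mei's holdings, so Mei is the only person who could newly come to control Larkspur.
Mei holds 32% of Larkspur, so Mei controls Larkspur.
So Mei already controls Larkspur before the transaction.
After the purchase, Mei holds 24% of Meridian directly.
Mei controlled Larkspur already, so this is not a new person acquiring control; every other person's position is unchanged or reduced.
No new person acquires control, so the clause is not triggered.

No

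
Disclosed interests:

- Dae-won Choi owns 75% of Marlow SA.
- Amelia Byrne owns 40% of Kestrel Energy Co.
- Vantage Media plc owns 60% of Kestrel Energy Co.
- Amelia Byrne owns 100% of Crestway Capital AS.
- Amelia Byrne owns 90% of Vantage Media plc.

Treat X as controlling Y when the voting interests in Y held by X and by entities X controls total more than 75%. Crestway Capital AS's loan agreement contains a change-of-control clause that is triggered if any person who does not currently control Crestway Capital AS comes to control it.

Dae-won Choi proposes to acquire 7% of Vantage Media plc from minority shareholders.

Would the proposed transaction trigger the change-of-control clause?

No

The purchase changes only Dae-won's holdings, so Dae-won is the only person who could newly come to control Crestway.
Dae-won's largest direct stake is 75% in Marlow, which does not meet the threshold, so Dae-won controls no company.
Neither Dae-won nor any entity Dae-won controls holds any voting interest in Crestway.
So before the transaction, Dae-won does not control Crestway.
After the purchase, Dae-won holds 7% of Vantage directly.
Dae-won's side now holds 7% of Vantage, not > 75%, so Dae-won still does not control Vantage.
After the transaction, neither Dae-won nor any entity Dae-won controls holds a voting interest in Crestway, so Dae-won still does not control it.
No new person acquires control, so the clause is not triggered.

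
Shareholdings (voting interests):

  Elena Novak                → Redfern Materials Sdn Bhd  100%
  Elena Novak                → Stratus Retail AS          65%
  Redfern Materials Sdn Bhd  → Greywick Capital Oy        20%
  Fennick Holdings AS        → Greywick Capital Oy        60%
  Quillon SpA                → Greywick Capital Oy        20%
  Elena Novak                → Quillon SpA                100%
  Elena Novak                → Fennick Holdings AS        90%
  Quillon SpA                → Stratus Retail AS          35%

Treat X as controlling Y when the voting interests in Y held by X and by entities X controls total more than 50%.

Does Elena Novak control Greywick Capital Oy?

Elena holds 100% of Redfern, so Elena controls Redfern.
Elena holds 90% of Fennick, so Elena controls Fennick.
Elena holds 100% of Quillon, so Elena controls Quillon.
Redfern and Fennick and Quillon together hold 20% + 60% + 20% = 100% of Greywick, so Elena controls Greywick.

Yes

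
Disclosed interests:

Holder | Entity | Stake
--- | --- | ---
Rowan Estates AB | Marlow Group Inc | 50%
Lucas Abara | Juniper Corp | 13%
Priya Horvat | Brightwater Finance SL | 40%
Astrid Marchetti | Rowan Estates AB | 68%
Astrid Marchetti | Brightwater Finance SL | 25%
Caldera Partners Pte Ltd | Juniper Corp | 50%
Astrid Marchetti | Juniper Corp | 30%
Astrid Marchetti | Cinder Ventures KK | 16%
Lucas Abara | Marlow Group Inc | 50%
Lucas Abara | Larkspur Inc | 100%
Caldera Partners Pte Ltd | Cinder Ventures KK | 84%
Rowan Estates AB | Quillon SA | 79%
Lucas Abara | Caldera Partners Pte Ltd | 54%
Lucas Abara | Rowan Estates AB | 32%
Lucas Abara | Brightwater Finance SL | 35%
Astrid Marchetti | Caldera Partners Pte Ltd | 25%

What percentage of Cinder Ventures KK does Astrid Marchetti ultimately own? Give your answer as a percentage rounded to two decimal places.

Astrid reaches Cinder along 2 paths.
Via Caldera: 25% × 84% = 21%.
Direct stake: 16% = 16%.
Total: 21% + 16% = 37%.
Rounded: 37.00%.

37.00%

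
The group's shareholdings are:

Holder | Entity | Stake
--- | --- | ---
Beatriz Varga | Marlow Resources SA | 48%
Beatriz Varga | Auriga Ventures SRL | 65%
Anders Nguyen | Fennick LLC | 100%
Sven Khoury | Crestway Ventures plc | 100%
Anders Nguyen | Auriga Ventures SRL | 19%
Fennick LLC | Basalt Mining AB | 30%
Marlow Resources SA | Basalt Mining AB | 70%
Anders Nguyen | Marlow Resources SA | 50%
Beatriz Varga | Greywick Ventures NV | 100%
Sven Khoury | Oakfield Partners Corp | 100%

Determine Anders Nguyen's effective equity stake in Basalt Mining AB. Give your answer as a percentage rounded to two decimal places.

Anders reaches Basalt along 2 paths.
Via Marlow: 50% × 70% = 35%.
Via Fennick: 100% × 30% = 30%.
Total: 35% + 30% = 65%.
Rounded: 65.00%.

65.00%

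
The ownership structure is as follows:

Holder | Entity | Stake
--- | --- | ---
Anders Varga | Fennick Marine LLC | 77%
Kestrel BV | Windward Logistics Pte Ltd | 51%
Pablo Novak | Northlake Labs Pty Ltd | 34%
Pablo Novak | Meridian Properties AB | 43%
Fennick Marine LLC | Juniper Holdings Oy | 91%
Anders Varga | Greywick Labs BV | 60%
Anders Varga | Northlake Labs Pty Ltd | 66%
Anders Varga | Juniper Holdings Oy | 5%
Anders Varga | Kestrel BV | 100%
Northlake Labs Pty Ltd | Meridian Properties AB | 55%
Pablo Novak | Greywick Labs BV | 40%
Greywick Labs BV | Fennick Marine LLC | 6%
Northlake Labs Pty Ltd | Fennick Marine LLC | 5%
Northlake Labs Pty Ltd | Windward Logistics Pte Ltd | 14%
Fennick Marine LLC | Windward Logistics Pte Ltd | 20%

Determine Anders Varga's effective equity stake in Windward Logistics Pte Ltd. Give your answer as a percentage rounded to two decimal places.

77.02%

Anders reaches Windward along 5 paths.
Via Kestrel: 100% × 51% = 51%.
Via Northlake: 66% × 14% = 9.24%.
Via Greywick → Fennick: 60% × 6% × 20% = 0.72%.
Via Northlake → Fennick: 66% × 5% × 20% = 0.66%.
Via Fennick: 77% × 20% = 15.4%.
Total: 51% + 9.24% + 0.72% + 0.66% + 15.4% = 77.02%.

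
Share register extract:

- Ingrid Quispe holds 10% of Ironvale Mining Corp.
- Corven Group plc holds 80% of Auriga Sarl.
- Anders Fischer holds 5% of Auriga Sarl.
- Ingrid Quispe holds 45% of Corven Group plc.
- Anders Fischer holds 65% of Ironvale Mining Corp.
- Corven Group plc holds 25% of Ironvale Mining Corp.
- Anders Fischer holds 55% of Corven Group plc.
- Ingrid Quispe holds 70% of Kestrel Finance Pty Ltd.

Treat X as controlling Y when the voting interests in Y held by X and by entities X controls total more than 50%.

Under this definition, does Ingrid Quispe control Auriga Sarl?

Ingrid holds 70% of Kestrel, so Ingrid controls Kestrel.
Neither Ingrid nor any entity Ingrid controls holds any voting interest in Auriga.
So Ingrid does not control Auriga.

No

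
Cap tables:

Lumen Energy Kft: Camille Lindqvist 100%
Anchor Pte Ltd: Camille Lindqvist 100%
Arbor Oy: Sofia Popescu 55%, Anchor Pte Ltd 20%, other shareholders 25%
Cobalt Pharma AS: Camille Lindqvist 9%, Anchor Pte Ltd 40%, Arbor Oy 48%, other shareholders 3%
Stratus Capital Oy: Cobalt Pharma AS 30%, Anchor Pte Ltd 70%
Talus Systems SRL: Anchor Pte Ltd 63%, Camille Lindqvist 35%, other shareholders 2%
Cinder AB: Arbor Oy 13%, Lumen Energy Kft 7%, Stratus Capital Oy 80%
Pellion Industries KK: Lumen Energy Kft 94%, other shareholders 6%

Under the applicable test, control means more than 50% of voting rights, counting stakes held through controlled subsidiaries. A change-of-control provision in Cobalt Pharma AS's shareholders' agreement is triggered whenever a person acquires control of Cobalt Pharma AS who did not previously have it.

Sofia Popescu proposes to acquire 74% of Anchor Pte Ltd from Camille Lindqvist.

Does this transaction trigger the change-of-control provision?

The purchase adds only to Sofia's holdings (Camille's stake shrinks), so Sofia is the only person who could newly come to control Cobalt.
Sofia holds 55% of Arbor, so Sofia controls Arbor.
In Cobalt, Sofia's side holds only 48%, not > 50%.
So before the transaction, Sofia does not control Cobalt.
After the purchase, Sofia holds 74% of Anchor directly, and Camille's stake falls to 26%.
Sofia holds 74% of Anchor, so Sofia controls Anchor.
Sofia and Anchor together hold 55% + 20% = 75% of Arbor, so Sofia controls Arbor.
Anchor and Arbor together hold 40% + 48% = 88% of Cobalt, so Sofia controls Cobalt.
Sofia did not control Cobalt before and does after, so the clause is triggered.

Yes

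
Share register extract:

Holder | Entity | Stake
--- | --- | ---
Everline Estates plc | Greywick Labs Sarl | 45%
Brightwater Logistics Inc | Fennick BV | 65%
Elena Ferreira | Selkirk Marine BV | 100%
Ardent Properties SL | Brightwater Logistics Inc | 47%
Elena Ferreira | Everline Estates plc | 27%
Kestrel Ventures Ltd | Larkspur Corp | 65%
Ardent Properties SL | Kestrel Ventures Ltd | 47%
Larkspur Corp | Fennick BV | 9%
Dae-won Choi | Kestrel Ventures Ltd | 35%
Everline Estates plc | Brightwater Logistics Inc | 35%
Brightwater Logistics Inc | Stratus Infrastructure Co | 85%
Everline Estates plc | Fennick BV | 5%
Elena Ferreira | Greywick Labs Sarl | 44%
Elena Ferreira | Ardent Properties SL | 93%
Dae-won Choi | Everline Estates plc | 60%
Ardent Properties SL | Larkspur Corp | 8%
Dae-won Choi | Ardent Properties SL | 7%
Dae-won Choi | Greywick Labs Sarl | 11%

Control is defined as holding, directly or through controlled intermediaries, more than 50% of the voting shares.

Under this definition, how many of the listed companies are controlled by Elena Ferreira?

Elena holds 93% of Ardent, so Elena controls Ardent.
Elena holds 100% of Selkirk, so Elena controls Selkirk.
No other company's threshold is met.
Elena controls 2 companies.

2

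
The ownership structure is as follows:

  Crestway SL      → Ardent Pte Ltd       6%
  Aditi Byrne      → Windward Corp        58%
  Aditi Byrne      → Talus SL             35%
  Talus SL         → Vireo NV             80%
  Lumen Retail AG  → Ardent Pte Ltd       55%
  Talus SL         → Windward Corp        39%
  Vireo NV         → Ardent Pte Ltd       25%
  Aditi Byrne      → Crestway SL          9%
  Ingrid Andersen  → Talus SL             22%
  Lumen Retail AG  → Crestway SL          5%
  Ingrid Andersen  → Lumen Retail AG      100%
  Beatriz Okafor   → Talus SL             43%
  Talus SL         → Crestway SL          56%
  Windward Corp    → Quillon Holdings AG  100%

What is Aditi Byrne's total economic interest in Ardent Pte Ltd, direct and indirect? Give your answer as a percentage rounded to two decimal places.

Aditi reaches Ardent along 3 paths.
Via Talus → Vireo: 35% × 80% × 25% = 7%.
Via Talus → Crestway: 35% × 56% × 6% = 1.176%.
Via Crestway: 9% × 6% = 0.54%.
Total: 7% + 1.176% + 0.54% = 8.716%.
Rounded: 8.72%.

8.72%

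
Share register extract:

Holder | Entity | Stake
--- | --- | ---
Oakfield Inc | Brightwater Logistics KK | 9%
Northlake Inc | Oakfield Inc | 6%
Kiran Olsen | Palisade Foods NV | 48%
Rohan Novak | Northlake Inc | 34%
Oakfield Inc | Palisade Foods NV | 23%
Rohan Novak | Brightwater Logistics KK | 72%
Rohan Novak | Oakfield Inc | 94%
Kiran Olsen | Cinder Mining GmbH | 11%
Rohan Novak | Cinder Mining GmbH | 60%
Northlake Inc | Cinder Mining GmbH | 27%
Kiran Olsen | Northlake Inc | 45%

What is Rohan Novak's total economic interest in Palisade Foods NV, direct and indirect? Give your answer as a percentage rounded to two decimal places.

Rohan reaches Palisade along 2 paths.
Via Oakfield: 94% × 23% = 21.62%.
Via Northlake → Oakfield: 34% × 6% × 23% = 0.4692%.
Total: 21.62% + 0.4692% = 22.0892%.
Rounded: 22.09%.

22.09%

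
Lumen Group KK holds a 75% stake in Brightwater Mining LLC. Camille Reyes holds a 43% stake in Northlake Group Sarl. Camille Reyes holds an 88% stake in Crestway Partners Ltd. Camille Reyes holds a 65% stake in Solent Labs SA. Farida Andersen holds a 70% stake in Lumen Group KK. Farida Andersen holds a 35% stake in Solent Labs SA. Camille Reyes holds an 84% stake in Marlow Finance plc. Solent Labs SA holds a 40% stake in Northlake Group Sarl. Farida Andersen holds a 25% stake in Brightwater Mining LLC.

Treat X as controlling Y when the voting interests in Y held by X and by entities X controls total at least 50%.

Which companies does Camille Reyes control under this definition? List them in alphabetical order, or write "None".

Crestway Partners Ltd, Marlow Finance plc, Northlake Group Sarl, Solent Labs SA

Camille holds 65% of Solent, so Camille controls Solent.
Camille and Solent together hold 43% + 40% = 83% of Northlake, so Camille controls Northlake.
Camille holds 88% of Crestway, so Camille controls Crestway.
Camille holds 84% of Marlow, so Camille controls Marlow.
No other company's threshold is met.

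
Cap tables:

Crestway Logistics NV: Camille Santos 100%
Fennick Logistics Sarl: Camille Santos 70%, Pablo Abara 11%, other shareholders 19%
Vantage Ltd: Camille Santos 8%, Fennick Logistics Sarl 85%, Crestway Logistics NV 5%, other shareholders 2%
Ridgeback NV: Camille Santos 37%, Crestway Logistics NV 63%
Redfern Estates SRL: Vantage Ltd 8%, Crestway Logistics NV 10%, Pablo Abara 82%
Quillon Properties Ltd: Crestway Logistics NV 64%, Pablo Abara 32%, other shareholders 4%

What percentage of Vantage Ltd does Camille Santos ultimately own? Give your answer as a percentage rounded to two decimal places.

Camille reaches Vantage along 3 paths.
Direct stake: 8% = 8%.
Via Fennick: 70% × 85% = 59.5%.
Via Crestway: 100% × 5% = 5%.
Total: 8% + 59.5% + 5% = 72.5%.
Rounded: 72.50%.

72.50%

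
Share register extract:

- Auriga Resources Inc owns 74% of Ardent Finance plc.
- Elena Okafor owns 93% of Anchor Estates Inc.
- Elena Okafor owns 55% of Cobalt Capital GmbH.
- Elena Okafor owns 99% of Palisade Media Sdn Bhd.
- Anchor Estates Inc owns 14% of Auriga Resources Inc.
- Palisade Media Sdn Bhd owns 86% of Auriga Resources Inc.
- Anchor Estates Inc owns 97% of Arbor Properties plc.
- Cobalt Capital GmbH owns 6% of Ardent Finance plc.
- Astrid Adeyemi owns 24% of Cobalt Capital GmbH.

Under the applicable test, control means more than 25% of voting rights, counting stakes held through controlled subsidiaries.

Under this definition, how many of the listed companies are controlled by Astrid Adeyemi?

0

Astrid's largest direct stake is 24% in Cobalt, which does not meet the threshold.
Astrid controls 0 companies.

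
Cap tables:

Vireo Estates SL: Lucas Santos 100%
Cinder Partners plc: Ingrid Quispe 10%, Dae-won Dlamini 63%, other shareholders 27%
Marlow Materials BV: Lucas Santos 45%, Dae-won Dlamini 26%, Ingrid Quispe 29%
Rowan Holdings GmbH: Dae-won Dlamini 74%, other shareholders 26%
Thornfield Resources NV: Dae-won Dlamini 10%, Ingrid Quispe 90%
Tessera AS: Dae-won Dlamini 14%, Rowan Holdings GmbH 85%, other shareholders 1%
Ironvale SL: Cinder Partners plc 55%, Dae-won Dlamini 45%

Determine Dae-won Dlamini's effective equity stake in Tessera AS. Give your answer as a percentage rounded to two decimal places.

Dae-won reaches Tessera along 2 paths.
Direct stake: 14% = 14%.
Via Rowan: 74% × 85% = 62.9%.
Total: 14% + 62.9% = 76.9%.
Rounded: 76.90%.

76.90%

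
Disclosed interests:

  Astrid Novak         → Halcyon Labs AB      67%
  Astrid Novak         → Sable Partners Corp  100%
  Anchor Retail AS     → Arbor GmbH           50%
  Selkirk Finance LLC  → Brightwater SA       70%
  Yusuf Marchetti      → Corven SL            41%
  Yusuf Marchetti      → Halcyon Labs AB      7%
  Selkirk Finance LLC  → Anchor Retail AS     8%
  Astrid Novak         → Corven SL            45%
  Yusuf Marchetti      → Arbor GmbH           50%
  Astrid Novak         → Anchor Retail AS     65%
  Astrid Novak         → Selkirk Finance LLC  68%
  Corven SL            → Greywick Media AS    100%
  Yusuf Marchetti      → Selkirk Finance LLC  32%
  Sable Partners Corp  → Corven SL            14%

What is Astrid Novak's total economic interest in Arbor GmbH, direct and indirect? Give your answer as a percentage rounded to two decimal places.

Astrid reaches Arbor along 2 paths.
Via Anchor: 65% × 50% = 32.5%.
Via Selkirk → Anchor: 68% × 8% × 50% = 2.72%.
Total: 32.5% + 2.72% = 35.22%.

35.22%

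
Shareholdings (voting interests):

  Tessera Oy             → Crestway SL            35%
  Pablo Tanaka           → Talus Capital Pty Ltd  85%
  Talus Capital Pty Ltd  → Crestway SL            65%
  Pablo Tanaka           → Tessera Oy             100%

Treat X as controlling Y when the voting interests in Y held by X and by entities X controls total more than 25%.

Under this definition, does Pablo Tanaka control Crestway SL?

Yes

Pablo holds 100% of Tessera, so Pablo controls Tessera.
Pablo holds 85% of Talus, so Pablo controls Talus.
Tessera and Talus together hold 35% + 65% = 100% of Crestway, so Pablo controls Crestway.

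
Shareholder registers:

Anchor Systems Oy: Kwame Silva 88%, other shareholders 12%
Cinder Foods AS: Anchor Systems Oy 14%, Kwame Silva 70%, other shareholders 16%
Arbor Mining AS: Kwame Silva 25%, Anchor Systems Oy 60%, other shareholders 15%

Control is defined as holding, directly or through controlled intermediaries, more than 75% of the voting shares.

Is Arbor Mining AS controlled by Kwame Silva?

Yes

Kwame holds 88% of Anchor, so Kwame controls Anchor.
Kwame and Anchor together hold 25% + 60% = 85% of Arbor, so Kwame controls Arbor.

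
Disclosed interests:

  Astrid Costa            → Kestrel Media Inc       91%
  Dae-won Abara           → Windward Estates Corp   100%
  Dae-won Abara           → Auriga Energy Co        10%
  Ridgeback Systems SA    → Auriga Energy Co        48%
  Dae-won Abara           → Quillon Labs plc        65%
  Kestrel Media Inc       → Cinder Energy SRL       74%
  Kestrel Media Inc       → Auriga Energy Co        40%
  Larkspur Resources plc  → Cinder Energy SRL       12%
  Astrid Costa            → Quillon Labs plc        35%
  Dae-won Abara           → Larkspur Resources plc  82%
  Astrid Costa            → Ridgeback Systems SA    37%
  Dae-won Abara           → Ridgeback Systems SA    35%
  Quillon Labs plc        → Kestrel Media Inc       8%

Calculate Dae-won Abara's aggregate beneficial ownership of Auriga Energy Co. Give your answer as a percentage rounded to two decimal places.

28.88%

Dae-won reaches Auriga along 3 paths.
Via Quillon → Kestrel: 65% × 8% × 40% = 2.08%.
Via Ridgeback: 35% × 48% = 16.8%.
Direct stake: 10% = 10%.
Total: 2.08% + 16.8% + 10% = 28.88%.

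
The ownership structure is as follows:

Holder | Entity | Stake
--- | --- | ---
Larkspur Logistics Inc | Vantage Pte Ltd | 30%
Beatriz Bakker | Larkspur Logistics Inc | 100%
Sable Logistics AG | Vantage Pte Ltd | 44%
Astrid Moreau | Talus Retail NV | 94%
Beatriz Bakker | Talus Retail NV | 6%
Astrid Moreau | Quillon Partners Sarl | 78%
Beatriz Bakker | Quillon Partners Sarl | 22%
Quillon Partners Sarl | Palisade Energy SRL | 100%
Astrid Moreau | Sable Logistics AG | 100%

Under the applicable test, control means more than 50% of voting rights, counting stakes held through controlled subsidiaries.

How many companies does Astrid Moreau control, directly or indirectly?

4

Astrid holds 78% of Quillon, so Astrid controls Quillon.
Astrid holds 94% of Talus, so Astrid controls Talus.
Astrid holds 100% of Sable, so Astrid controls Sable.
Quillon holds 100% of Palisade, so Astrid controls Palisade.
No other company's threshold is met.
Astrid controls 4 companies.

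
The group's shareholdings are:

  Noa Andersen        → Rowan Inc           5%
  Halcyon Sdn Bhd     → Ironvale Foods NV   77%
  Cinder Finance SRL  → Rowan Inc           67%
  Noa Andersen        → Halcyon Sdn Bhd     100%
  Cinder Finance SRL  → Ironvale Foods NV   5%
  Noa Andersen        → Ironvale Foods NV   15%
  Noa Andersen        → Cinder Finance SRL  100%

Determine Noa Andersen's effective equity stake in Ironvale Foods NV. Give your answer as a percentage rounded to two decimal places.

Noa reaches Ironvale along 3 paths.
Via Halcyon: 100% × 77% = 77%.
Direct stake: 15% = 15%.
Via Cinder: 100% × 5% = 5%.
Total: 77% + 15% + 5% = 97%.
Rounded: 97.00%.

97.00%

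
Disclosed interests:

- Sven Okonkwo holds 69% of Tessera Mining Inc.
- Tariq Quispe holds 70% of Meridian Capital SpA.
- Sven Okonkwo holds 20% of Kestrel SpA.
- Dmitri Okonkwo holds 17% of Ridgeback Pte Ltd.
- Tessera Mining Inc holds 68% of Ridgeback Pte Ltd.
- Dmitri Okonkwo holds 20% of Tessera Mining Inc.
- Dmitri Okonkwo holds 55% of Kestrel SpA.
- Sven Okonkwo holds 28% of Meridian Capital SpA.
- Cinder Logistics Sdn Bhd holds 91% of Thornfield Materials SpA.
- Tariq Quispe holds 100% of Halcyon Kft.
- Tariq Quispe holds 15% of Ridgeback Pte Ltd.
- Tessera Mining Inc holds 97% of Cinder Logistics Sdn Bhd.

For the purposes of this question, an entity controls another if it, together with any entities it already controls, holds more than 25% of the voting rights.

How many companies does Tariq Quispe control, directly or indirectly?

2

Tariq holds 100% of Halcyon, so Tariq controls Halcyon.
Tariq holds 70% of Meridian, so Tariq controls Meridian.
No other company's threshold is met.
Tariq controls 2 companies.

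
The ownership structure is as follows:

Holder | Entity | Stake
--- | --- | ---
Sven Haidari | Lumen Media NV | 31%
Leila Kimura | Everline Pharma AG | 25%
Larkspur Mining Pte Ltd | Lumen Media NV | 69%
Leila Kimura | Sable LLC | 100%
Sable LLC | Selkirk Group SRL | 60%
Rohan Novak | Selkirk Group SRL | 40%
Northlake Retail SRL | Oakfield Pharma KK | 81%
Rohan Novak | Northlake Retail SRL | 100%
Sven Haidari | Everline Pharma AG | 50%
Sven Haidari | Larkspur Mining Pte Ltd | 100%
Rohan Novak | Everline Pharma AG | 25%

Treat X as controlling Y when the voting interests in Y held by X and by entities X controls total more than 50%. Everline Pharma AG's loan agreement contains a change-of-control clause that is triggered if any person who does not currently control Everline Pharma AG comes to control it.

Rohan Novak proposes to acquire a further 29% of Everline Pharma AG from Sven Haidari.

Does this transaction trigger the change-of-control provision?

Yes

The purchase adds only to Rohan's holdings (Sven's stake shrinks), so Rohan is the only person who could newly come to control Everline.
Rohan holds 100% of Northlake, so Rohan controls Northlake.
Northlake holds 81% of Oakfield, so Rohan controls Oakfield.
In Everline, Rohan's side holds only 25%, not > 50%.
So before the transaction, Rohan does not control Everline.
After the purchase, Rohan's direct stake in Everline rises to 25% + 29% = 54%, and Sven's stake falls to 21%.
Rohan holds 54% of Everline, so Rohan controls Everline.
Rohan did not control Everline before and does after, so the clause is triggered.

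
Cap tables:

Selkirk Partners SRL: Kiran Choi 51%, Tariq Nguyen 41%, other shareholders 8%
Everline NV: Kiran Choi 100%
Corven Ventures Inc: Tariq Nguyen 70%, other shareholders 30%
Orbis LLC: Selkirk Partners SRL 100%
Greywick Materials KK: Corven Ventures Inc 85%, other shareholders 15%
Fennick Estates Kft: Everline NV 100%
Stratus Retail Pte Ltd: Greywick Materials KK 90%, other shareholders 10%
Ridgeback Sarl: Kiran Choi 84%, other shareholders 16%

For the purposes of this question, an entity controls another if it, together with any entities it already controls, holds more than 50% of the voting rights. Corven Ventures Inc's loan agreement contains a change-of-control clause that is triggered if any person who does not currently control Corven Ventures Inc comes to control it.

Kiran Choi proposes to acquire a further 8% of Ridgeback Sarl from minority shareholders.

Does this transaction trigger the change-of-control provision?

No

The purchase changes only Kiran's holdings, so Kiran is the only person who could newly come to control Corven.
Kiran holds 51% of Selkirk, so Kiran controls Selkirk.
Kiran holds 100% of Everline, so Kiran controls Everline.
Selkirk holds 100% of Orbis, so Kiran controls Orbis.
Everline holds 100% of Fennick, so Kiran controls Fennick.
Kiran holds 84% of Ridgeback, so Kiran controls Ridgeback.
Neither Kiran nor any entity Kiran controls holds any voting interest in Corven.
So before the transaction, Kiran does not control Corven.
After the purchase, Kiran's direct stake in Ridgeback rises to 84% + 8% = 92%.
Kiran holds 92% of Ridgeback, so Kiran controls Ridgeback.
After the transaction, neither Kiran nor any entity Kiran controls holds a voting interest in Corven, so Kiran still does not control it.
No new person acquires control, so the clause is not triggered.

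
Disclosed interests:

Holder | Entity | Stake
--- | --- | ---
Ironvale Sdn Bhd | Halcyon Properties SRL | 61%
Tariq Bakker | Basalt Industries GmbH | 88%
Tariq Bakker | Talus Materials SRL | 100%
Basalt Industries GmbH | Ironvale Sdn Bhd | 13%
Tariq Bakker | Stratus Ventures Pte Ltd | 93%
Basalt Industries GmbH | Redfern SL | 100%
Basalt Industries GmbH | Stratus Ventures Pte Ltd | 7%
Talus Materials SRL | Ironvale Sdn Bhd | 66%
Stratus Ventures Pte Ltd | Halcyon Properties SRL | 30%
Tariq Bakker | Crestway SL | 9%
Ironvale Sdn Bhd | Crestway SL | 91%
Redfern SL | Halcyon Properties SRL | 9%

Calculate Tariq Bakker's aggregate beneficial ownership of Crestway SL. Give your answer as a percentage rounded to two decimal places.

79.47%

Tariq reaches Crestway along 3 paths.
Via Basalt → Ironvale: 88% × 13% × 91% = 10.4104%.
Via Talus → Ironvale: 100% × 66% × 91% = 60.06%.
Direct stake: 9% = 9%.
Total: 10.4104% + 60.06% + 9% = 79.4704%.
Rounded: 79.47%.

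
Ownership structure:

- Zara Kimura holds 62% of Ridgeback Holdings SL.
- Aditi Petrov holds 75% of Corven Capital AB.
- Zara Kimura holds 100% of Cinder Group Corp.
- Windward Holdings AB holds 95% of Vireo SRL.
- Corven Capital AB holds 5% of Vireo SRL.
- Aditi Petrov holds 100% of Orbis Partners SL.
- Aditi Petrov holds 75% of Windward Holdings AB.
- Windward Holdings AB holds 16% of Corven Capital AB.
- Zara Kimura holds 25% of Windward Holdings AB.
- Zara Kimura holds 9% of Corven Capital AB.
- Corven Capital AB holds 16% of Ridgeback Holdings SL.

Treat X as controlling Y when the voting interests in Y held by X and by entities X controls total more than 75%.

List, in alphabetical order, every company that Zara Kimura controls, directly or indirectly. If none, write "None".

Cinder Group Corp

Zara holds 100% of Cinder, so Zara controls Cinder.
No other company's threshold is met.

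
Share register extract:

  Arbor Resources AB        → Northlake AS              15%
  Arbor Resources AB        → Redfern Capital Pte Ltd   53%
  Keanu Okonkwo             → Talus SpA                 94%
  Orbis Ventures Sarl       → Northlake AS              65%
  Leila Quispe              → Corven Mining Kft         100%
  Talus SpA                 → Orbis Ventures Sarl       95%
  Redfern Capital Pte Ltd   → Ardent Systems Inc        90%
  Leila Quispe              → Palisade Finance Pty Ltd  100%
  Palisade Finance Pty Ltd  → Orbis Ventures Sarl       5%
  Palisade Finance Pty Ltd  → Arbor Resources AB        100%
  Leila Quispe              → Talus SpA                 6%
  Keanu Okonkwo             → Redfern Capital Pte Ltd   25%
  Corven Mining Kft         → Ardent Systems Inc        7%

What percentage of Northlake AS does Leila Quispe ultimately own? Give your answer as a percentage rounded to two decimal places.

21.96%

Leila reaches Northlake along 3 paths.
Via Palisade → Orbis: 100% × 5% × 65% = 3.25%.
Via Talus → Orbis: 6% × 95% × 65% = 3.705%.
Via Palisade → Arbor: 100% × 100% × 15% = 15%.
Total: 3.25% + 3.705% + 15% = 21.955%.
Rounded: 21.96%.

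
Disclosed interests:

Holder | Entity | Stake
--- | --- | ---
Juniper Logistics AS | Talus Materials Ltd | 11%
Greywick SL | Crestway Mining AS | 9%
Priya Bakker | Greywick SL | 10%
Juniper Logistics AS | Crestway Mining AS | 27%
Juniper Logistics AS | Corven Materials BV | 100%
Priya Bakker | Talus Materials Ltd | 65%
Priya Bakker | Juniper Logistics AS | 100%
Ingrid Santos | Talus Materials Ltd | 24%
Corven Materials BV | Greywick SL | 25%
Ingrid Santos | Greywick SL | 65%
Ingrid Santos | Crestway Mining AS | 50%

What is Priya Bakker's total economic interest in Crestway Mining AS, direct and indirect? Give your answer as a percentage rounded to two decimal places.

Priya reaches Crestway along 3 paths.
Via Juniper: 100% × 27% = 27%.
Via Greywick: 10% × 9% = 0.9%.
Via Juniper → Corven → Greywick: 100% × 100% × 25% × 9% = 2.25%.
Total: 27% + 0.9% + 2.25% = 30.15%.

30.15%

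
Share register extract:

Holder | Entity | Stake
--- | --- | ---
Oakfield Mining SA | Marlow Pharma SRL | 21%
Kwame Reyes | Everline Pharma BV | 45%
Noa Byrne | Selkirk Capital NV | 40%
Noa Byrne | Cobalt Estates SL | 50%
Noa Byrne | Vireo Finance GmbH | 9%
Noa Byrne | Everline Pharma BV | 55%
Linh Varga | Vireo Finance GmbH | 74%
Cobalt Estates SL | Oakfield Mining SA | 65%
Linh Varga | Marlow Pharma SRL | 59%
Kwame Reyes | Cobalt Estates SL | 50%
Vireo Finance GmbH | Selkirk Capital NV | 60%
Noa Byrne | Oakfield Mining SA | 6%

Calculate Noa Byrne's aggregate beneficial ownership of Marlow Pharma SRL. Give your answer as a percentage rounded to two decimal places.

Noa reaches Marlow along 2 paths.
Via Oakfield: 6% × 21% = 1.26%.
Via Cobalt → Oakfield: 50% × 65% × 21% = 6.825%.
Total: 1.26% + 6.825% = 8.085%.
Rounded: 8.09%.

8.09%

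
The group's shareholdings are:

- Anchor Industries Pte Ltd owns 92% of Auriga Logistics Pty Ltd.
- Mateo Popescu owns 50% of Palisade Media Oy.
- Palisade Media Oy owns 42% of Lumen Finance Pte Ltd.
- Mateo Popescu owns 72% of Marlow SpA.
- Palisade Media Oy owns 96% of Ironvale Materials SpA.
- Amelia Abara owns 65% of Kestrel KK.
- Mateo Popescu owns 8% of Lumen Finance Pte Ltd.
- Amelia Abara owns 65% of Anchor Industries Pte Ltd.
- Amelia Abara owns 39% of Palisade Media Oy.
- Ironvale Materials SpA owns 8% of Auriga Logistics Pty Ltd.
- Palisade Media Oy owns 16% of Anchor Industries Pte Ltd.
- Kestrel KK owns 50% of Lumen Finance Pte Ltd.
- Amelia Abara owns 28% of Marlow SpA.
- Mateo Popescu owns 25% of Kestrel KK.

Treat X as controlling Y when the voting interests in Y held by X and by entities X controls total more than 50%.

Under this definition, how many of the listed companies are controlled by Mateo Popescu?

1

Mateo holds 72% of Marlow, so Mateo controls Marlow.
No other company's threshold is met.
Mateo controls 1 company.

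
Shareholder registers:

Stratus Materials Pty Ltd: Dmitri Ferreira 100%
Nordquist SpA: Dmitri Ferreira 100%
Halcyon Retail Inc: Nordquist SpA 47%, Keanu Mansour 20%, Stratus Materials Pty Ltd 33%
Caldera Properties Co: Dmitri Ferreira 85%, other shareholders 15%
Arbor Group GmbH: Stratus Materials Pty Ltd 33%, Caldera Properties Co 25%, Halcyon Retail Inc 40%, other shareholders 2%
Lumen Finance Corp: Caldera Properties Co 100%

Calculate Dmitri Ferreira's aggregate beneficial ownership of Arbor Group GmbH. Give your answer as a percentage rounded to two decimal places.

Dmitri reaches Arbor along 4 paths.
Via Stratus: 100% × 33% = 33%.
Via Caldera: 85% × 25% = 21.25%.
Via Nordquist → Halcyon: 100% × 47% × 40% = 18.8%.
Via Stratus → Halcyon: 100% × 33% × 40% = 13.2%.
Total: 33% + 21.25% + 18.8% + 13.2% = 86.25%.

86.25%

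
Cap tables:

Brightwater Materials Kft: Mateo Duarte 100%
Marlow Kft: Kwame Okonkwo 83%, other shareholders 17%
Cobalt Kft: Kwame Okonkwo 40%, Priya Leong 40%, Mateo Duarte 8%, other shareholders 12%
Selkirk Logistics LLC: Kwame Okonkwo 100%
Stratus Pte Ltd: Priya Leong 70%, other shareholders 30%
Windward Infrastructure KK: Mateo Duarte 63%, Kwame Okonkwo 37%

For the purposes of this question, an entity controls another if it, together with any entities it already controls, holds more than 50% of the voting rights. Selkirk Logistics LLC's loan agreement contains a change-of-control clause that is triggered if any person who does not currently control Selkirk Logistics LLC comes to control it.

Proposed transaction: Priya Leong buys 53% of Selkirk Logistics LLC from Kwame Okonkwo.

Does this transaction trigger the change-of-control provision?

Yes

The purchase adds only to Priya's holdings (Kwame's stake shrinks), so Priya is the only person who could newly come to control Selkirk.
Priya holds 70% of Stratus, so Priya controls Stratus.
Neither Priya nor any entity Priya controls holds any voting interest in Selkirk.
So before the transaction, Priya does not control Selkirk.
After the purchase, Priya holds 53% of Selkirk directly, and Kwame's stake falls to 47%.
Priya holds 53% of Selkirk, so Priya controls Selkirk.
Priya did not control Selkirk before and does after, so the clause is triggered.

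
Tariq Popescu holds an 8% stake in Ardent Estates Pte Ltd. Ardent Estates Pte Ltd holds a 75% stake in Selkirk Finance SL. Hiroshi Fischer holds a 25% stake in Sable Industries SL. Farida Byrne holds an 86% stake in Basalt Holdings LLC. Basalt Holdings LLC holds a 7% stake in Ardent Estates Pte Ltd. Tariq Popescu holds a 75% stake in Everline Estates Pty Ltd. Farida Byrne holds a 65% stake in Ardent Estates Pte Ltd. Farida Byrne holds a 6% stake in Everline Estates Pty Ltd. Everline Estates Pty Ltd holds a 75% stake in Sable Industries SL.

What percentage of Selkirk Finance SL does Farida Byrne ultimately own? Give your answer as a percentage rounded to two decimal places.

Farida reaches Selkirk along 2 paths.
Via Basalt → Ardent: 86% × 7% × 75% = 4.515%.
Via Ardent: 65% × 75% = 48.75%.
Total: 4.515% + 48.75% = 53.265%.
Rounded: 53.27%.

53.27%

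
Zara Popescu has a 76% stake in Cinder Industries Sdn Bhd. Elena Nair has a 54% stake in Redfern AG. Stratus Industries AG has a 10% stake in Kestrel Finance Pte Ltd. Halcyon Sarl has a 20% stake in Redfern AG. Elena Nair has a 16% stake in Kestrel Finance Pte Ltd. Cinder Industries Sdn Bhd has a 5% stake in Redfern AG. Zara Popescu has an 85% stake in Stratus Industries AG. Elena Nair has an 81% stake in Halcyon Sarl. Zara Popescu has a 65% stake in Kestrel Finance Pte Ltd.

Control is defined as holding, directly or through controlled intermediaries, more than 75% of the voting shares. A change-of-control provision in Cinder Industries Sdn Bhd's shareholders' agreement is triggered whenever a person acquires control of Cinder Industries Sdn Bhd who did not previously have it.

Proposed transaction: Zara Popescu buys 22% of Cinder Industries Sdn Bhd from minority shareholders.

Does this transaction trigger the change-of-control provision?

The purchase changes only Zara's holdings, so Zara is the only person who could newly come to control Cinder.
Zara holds 76% of Cinder, so Zara controls Cinder.
So Zara already controls Cinder before the transaction.
After the purchase, Zara's direct stake in Cinder rises to 76% + 22% = 98%.
Zara controlled Cinder already, so this is not a new person acquiring control; every other person's position is unchanged or reduced.
No new person acquires control, so the clause is not triggered.

No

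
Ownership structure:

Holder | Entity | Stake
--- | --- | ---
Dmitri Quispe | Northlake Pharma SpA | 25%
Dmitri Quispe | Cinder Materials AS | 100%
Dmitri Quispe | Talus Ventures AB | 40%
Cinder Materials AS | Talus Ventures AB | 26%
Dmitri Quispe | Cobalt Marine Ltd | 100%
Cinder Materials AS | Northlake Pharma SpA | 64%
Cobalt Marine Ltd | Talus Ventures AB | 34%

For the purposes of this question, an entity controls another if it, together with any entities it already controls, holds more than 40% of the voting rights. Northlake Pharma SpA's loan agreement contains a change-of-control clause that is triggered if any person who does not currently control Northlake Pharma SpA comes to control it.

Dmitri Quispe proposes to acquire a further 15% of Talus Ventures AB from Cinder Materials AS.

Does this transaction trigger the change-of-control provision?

The purchase adds only to Dmitri's holdings (Cinder's stake shrinks), so Dmitri is the only person who could newly come to control Northlake.
Dmitri holds 100% of Cinder, so Dmitri controls Cinder.
Dmitri and Cinder together hold 25% + 64% = 89% of Northlake, so Dmitri controls Northlake.
So Dmitri already controls Northlake before the transaction.
After the purchase, Dmitri's direct stake in Talus rises to 40% + 15% = 55%, and Cinder's stake falls to 11%.
Dmitri controlled Northlake already, so this is not a new person acquiring control; every other person's position is unchanged or reduced.
No new person acquires control, so the clause is not triggered.

No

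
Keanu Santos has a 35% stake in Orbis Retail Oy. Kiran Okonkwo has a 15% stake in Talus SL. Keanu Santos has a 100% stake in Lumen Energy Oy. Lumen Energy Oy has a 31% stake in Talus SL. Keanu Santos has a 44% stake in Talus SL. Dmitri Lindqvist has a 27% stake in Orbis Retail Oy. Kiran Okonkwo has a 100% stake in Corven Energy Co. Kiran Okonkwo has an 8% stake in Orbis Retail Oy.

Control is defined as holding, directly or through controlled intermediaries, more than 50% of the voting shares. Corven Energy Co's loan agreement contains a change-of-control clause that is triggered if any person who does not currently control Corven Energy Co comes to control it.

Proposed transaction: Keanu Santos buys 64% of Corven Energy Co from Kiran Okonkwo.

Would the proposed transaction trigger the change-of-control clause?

The purchase adds only to Keanu's holdings (Kiran's stake shrinks), so Keanu is the only person who could newly come to control Corven.
Keanu holds 100% of Lumen, so Keanu controls Lumen.
Keanu and Lumen together hold 44% + 31% = 75% of Talus, so Keanu controls Talus.
Neither Keanu nor any entity Keanu controls holds any voting interest in Corven.
So before the transaction, Keanu does not control Corven.
After the purchase, Keanu holds 64% of Corven directly, and Kiran's stake falls to 36%.
Keanu holds 64% of Corven, so Keanu controls Corven.
Keanu did not control Corven before and does after, so the clause is triggered.

Yes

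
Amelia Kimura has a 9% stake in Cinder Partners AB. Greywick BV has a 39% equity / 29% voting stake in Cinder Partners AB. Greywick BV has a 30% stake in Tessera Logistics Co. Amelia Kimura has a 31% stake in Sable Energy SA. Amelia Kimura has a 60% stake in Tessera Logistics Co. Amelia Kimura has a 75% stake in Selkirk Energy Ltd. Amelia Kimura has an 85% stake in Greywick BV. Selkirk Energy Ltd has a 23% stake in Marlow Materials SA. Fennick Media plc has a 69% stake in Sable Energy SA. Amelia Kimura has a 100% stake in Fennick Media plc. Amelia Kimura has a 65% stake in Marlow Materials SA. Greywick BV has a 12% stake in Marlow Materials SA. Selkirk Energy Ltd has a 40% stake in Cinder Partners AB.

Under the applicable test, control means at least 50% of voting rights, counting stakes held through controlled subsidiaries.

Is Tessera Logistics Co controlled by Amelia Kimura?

Yes

Amelia holds 85% of Greywick, so Amelia controls Greywick.
Greywick and Amelia together hold 30% + 60% = 90% of Tessera, so Amelia controls Tessera.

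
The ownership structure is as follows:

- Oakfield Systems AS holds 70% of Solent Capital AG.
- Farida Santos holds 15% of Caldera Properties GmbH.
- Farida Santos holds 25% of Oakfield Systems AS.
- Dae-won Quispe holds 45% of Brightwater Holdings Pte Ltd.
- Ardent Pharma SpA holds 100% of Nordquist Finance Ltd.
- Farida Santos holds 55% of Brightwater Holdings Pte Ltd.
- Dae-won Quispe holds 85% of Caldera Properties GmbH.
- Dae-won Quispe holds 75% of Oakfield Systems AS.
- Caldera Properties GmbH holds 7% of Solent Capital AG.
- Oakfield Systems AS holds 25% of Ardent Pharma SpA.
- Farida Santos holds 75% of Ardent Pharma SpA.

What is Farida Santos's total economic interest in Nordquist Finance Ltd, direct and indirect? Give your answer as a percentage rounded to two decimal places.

Farida reaches Nordquist along 2 paths.
Via Oakfield → Ardent: 25% × 25% × 100% = 6.25%.
Via Ardent: 75% × 100% = 75%.
Total: 6.25% + 75% = 81.25%.

81.25%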